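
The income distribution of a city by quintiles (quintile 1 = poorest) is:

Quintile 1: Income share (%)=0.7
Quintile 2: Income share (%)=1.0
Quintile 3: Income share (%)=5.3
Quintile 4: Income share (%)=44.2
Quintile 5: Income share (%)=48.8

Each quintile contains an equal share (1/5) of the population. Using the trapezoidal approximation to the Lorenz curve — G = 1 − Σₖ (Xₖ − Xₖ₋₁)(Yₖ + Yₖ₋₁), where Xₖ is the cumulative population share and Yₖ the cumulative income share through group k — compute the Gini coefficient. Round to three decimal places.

Cumulative income shares Yₖ: 0.0070, 0.0170, 0.0700, 0.5120, 1.0000
Σ (Xₖ−Xₖ₋₁)(Yₖ+Yₖ₋₁) = (1/5)(0.0070+0.0000) + (1/5)(0.0170+0.0070) + (1/5)(0.0700+0.0170) + (1/5)(0.5120+0.0700) + (1/5)(1.0000+0.5120)
  = 0.0014 + 0.0048 + 0.0174 + 0.1164 + 0.3024 = 0.4424
G = 1 − 0.4424 = 0.5576

0.558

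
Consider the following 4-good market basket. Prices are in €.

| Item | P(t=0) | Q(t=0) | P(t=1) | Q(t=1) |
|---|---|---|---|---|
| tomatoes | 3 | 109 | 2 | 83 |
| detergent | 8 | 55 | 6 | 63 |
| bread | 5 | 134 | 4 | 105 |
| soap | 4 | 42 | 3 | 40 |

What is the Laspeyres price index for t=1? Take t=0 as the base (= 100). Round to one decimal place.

Laspeyres price index uses base-period quantities as weights.
ΣP(t=1)·Q(t=0) = 2×109 + 6×55 + 4×134 + 3×42 = 218 + 330 + 536 + 126 = 1210
ΣP(t=0)·Q(t=0) = 3×109 + 8×55 + 5×134 + 4×42 = 327 + 440 + 670 + 168 = 1605
Index = 1210 / 1605 × 100 = 75.3894

75.4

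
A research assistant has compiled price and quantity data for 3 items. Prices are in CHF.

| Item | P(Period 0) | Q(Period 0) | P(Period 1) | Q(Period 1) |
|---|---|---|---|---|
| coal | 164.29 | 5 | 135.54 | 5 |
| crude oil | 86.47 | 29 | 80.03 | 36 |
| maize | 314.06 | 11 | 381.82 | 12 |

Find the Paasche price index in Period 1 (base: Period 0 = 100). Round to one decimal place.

105.7

Paasche price index uses current-period quantities as weights.
ΣP(Period 1)·Q(Period 1) = 135.54×5 + 80.03×36 + 381.82×12 = 677.7 + 2881.08 + 4581.84 = 8140.62
ΣP(Period 0)·Q(Period 1) = 164.29×5 + 86.47×36 + 314.06×12 = 821.45 + 3112.92 + 3768.72 = 7703.09
Index = 8140.62 / 7703.09 × 100 = 105.6799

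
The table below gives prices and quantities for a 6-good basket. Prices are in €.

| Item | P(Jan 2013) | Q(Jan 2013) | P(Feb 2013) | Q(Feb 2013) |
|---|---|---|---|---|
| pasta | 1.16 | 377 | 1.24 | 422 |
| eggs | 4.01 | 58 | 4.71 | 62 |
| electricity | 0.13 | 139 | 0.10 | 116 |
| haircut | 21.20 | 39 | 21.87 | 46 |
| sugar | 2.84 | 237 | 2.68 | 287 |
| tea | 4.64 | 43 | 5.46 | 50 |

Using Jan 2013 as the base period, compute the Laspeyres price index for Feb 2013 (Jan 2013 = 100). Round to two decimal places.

103.77

Laspeyres price index uses base-period quantities as weights.
ΣP(Feb 2013)·Q(Jan 2013) = 1.24×377 + 4.71×58 + 0.10×139 + 21.87×39 + 2.68×237 + 5.46×43 = 467.48 + 273.18 + 13.9 + 852.93 + 635.16 + 234.78 = 2477.43
ΣP(Jan 2013)·Q(Jan 2013) = 1.16×377 + 4.01×58 + 0.13×139 + 21.20×39 + 2.84×237 + 4.64×43 = 437.32 + 232.58 + 18.07 + 826.8 + 673.08 + 199.52 = 2387.37
Index = 2477.43 / 2387.37 × 100 = 103.7724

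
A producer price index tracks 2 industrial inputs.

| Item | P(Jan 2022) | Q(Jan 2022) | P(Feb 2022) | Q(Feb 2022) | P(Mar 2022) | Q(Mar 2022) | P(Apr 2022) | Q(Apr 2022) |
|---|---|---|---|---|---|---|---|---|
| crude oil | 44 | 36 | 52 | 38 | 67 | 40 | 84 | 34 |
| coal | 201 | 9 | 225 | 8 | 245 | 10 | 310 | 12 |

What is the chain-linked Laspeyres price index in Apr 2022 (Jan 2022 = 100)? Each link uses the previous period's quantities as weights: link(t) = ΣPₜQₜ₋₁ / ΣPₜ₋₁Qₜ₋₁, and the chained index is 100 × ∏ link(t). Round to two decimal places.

Link Jan 2022→Feb 2022:
ΣP(Feb 2022)Q(Jan 2022) = 52×36 + 225×9 = 1872 + 2025 = 3897
ΣP(Jan 2022)Q(Jan 2022) = 44×36 + 201×9 = 1584 + 1809 = 3393
link = 3897/3393 = 1.148541
Link Feb 2022→Mar 2022:
ΣP(Mar 2022)Q(Feb 2022) = 67×38 + 245×8 = 2546 + 1960 = 4506
ΣP(Feb 2022)Q(Feb 2022) = 52×38 + 225×8 = 1976 + 1800 = 3776
link = 4506/3776 = 1.193326
Link Mar 2022→Apr 2022:
ΣP(Apr 2022)Q(Mar 2022) = 84×40 + 310×10 = 3360 + 3100 = 6460
ΣP(Mar 2022)Q(Mar 2022) = 67×40 + 245×10 = 2680 + 2450 = 5130
link = 6460/5130 = 1.259259
Chained index = 100 × 1.148541 × 1.193326 × 1.259259 = 172.5921

172.59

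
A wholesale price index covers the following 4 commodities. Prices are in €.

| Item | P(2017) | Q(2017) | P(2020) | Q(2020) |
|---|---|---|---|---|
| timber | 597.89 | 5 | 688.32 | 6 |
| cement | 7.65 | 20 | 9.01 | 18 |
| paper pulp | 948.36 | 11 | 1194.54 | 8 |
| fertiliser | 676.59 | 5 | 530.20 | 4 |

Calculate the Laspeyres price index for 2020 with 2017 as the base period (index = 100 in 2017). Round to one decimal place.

Laspeyres price index uses base-period quantities as weights.
ΣP(2020)·Q(2017) = 688.32×5 + 9.01×20 + 1194.54×11 + 530.20×5 = 3441.6 + 180.2 + 13139.94 + 2651 = 19412.74
ΣP(2017)·Q(2017) = 597.89×5 + 7.65×20 + 948.36×11 + 676.59×5 = 2989.45 + 153 + 10431.96 + 3382.95 = 16957.36
Index = 19412.74 / 16957.36 × 100 = 114.4797

114.5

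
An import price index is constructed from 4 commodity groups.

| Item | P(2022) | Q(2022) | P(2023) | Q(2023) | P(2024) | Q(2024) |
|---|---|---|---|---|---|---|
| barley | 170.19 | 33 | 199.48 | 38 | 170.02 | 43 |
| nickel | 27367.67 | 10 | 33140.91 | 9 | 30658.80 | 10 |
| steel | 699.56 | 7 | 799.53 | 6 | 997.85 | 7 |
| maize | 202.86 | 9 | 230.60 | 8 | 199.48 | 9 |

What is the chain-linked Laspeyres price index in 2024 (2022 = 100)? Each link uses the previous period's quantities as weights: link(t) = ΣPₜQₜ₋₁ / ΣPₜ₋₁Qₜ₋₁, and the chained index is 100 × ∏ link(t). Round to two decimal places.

Link 2022→2023:
ΣP(2023)Q(2022) = 199.48×33 + 33140.91×10 + 799.53×7 + 230.60×9 = 6582.84 + 331409.1 + 5596.71 + 2075.4 = 345664.05
ΣP(2022)Q(2022) = 170.19×33 + 27367.67×10 + 699.56×7 + 202.86×9 = 5616.27 + 273676.7 + 4896.92 + 1825.74 = 286015.63
link = 345664.05/286015.63 = 1.208550
Link 2023→2024:
ΣP(2024)Q(2023) = 170.02×38 + 30658.80×9 + 997.85×6 + 199.48×8 = 6460.76 + 275929.2 + 5987.1 + 1595.84 = 289972.9
ΣP(2023)Q(2023) = 199.48×38 + 33140.91×9 + 799.53×6 + 230.60×8 = 7580.24 + 298268.19 + 4797.18 + 1844.8 = 312490.41
link = 289972.9/312490.41 = 0.927942
Chained index = 100 × 1.208550 × 0.927942 = 112.1464

112.15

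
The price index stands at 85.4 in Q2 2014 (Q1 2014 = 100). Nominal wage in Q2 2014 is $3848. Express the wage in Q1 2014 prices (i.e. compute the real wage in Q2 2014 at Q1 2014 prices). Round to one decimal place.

4505.9

Real = Nominal ÷ (Index/100) = 3848 ÷ (85.4/100)
     = 3848 ÷ 0.854 = 4505.8548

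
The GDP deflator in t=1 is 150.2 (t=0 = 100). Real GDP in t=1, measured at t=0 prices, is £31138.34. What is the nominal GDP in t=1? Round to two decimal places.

46769.79

Nominal = Real × (Index/100) = 31138.34 × (150.2/100)
        = 31138.34 × 1.502 = 46769.7867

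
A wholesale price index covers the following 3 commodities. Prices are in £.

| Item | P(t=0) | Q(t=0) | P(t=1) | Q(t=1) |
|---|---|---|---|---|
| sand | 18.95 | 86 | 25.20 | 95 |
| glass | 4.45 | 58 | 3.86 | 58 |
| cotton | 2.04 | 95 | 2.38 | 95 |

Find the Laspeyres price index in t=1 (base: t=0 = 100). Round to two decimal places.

125.73

Laspeyres price index uses base-period quantities as weights.
ΣP(t=1)·Q(t=0) = 25.20×86 + 3.86×58 + 2.38×95 = 2167.2 + 223.88 + 226.1 = 2617.18
ΣP(t=0)·Q(t=0) = 18.95×86 + 4.45×58 + 2.04×95 = 1629.7 + 258.1 + 193.8 = 2081.6
Index = 2617.18 / 2081.6 × 100 = 125.7292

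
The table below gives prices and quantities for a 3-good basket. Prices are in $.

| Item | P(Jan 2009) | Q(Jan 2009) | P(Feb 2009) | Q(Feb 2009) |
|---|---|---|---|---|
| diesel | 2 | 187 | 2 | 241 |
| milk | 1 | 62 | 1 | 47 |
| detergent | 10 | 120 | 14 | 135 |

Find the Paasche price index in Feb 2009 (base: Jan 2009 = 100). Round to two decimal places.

128.74

Paasche price index uses current-period quantities as weights.
ΣP(Feb 2009)·Q(Feb 2009) = 2×241 + 1×47 + 14×135 = 482 + 47 + 1890 = 2419
ΣP(Jan 2009)·Q(Feb 2009) = 2×241 + 1×47 + 10×135 = 482 + 47 + 1350 = 1879
Index = 2419 / 1879 × 100 = 128.7387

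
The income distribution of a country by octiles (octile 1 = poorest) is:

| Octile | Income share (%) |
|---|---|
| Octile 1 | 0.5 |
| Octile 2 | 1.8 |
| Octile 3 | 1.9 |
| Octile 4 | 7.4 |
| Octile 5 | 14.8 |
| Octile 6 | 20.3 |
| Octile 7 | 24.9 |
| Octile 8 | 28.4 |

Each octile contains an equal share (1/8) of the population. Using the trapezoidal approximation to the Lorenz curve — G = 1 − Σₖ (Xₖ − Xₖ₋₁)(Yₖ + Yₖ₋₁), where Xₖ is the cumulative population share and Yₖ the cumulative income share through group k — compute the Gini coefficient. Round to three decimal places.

0.467

Cumulative income shares Yₖ: 0.0050, 0.0230, 0.0420, 0.1160, 0.2640, 0.4670, 0.7160, 1.0000
Σ (Xₖ−Xₖ₋₁)(Yₖ+Yₖ₋₁) = (1/8)(0.0050+0.0000) + (1/8)(0.0230+0.0050) + (1/8)(0.0420+0.0230) + (1/8)(0.1160+0.0420) + (1/8)(0.2640+0.1160) + (1/8)(0.4670+0.2640) + (1/8)(0.7160+0.4670) + (1/8)(1.0000+0.7160)
  = 0.0006 + 0.0035 + 0.0081 + 0.0198 + 0.0475 + 0.0914 + 0.1479 + 0.2145 = 0.5333
G = 1 − 0.5333 = 0.4667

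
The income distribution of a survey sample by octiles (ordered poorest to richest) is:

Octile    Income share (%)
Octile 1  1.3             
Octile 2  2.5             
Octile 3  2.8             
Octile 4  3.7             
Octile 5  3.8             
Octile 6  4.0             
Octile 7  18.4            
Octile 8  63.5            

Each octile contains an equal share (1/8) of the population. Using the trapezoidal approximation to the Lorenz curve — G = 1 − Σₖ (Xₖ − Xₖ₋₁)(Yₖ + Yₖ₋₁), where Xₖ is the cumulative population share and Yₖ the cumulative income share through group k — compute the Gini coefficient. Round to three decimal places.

0.648

Cumulative income shares Yₖ: 0.0130, 0.0380, 0.0660, 0.1030, 0.1410, 0.1810, 0.3650, 1.0000
Σ (Xₖ−Xₖ₋₁)(Yₖ+Yₖ₋₁) = (1/8)(0.0130+0.0000) + (1/8)(0.0380+0.0130) + (1/8)(0.0660+0.0380) + (1/8)(0.1030+0.0660) + (1/8)(0.1410+0.1030) + (1/8)(0.1810+0.1410) + (1/8)(0.3650+0.1810) + (1/8)(1.0000+0.3650)
  = 0.0016 + 0.0064 + 0.0130 + 0.0211 + 0.0305 + 0.0403 + 0.0683 + 0.1706 = 0.3518
G = 1 − 0.3518 = 0.6482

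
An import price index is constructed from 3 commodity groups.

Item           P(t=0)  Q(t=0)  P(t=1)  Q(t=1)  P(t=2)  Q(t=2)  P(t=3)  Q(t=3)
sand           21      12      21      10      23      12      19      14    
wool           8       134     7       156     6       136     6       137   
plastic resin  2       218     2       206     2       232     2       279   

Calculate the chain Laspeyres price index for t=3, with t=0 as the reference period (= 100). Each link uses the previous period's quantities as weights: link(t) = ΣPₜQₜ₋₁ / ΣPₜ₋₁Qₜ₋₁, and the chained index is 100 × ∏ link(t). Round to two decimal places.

82.43

Link t=0→t=1:
ΣP(t=1)Q(t=0) = 21×12 + 7×134 + 2×218 = 252 + 938 + 436 = 1626
ΣP(t=0)Q(t=0) = 21×12 + 8×134 + 2×218 = 252 + 1072 + 436 = 1760
link = 1626/1760 = 0.923864
Link t=1→t=2:
ΣP(t=2)Q(t=1) = 23×10 + 6×156 + 2×206 = 230 + 936 + 412 = 1578
ΣP(t=1)Q(t=1) = 21×10 + 7×156 + 2×206 = 210 + 1092 + 412 = 1714
link = 1578/1714 = 0.920653
Link t=2→t=3:
ΣP(t=3)Q(t=2) = 19×12 + 6×136 + 2×232 = 228 + 816 + 464 = 1508
ΣP(t=2)Q(t=2) = 23×12 + 6×136 + 2×232 = 276 + 816 + 464 = 1556
link = 1508/1556 = 0.969152
Chained index = 100 × 0.923864 × 0.920653 × 0.969152 = 82.4320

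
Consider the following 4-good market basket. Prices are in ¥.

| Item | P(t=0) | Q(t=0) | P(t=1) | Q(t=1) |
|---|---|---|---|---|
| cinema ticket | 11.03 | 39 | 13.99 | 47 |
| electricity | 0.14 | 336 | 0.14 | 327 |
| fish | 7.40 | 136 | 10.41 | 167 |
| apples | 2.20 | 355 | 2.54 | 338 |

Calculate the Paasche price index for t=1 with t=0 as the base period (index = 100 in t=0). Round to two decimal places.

129.75

Paasche price index uses current-period quantities as weights.
ΣP(t=1)·Q(t=1) = 13.99×47 + 0.14×327 + 10.41×167 + 2.54×338 = 657.53 + 45.78 + 1738.47 + 858.52 = 3300.3
ΣP(t=0)·Q(t=1) = 11.03×47 + 0.14×327 + 7.40×167 + 2.20×338 = 518.41 + 45.78 + 1235.8 + 743.6 = 2543.59
Index = 3300.3 / 2543.59 × 100 = 129.7497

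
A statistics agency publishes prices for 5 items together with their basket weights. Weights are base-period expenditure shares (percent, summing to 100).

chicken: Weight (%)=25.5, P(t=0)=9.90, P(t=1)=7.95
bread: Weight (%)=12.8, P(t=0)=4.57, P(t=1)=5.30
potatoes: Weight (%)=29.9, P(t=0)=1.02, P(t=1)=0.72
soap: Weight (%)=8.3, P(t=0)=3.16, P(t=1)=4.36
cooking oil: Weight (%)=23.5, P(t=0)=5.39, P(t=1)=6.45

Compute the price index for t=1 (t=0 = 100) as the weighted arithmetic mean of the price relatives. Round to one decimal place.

96.0

chicken: 25.5 × (7.95/9.90) = 25.5 × 0.803030 = 20.4773
bread: 12.8 × (5.30/4.57) = 12.8 × 1.159737 = 14.8446
potatoes: 29.9 × (0.72/1.02) = 29.9 × 0.705882 = 21.1059
soap: 8.3 × (4.36/3.16) = 8.3 × 1.379747 = 11.4519
cooking oil: 23.5 × (6.45/5.39) = 23.5 × 1.196660 = 28.1215
Index = Σ wᵢ·(p₁ᵢ/p₀ᵢ) = 20.4773 + 14.8446 + 21.1059 + 11.4519 + 28.1215 = 96.0012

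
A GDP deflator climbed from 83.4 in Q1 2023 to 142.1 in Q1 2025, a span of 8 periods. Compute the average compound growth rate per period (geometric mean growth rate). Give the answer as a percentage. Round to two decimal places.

Growth factor = (142.1/83.4)^(1/8) = (1.703837)^(1/8) = 1.068879
Growth rate = 1.068879 − 1 = 0.068879 = 6.8879%

6.89%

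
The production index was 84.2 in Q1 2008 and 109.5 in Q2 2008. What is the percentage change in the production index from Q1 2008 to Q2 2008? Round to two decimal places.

Change = (109.5 − 84.2) / 84.2 × 100
       = 25.3 / 84.2 × 100 = 30.0475%

30.05%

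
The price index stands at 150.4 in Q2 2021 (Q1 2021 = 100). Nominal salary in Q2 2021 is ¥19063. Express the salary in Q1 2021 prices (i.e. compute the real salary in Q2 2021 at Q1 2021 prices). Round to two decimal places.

Real = Nominal ÷ (Index/100) = 19063 ÷ (150.4/100)
     = 19063 ÷ 1.504 = 12674.8670

12674.87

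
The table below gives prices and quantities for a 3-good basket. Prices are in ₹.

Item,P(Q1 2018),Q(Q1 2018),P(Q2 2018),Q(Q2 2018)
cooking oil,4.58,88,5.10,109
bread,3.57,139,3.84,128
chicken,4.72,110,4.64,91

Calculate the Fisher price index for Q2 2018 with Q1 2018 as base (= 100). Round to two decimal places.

105.65

Laspeyres component (base-period weights):
ΣP(Q2 2018)Q(Q1 2018) = 5.10×88 + 3.84×139 + 4.64×110 = 448.8 + 533.76 + 510.4 = 1492.96
ΣP(Q1 2018)Q(Q1 2018) = 4.58×88 + 3.57×139 + 4.72×110 = 403.04 + 496.23 + 519.2 = 1418.47
L = 1492.96 / 1418.47 × 100 = 105.2514
Paasche component (current-period weights):
ΣP(Q2 2018)Q(Q2 2018) = 5.10×109 + 3.84×128 + 4.64×91 = 555.9 + 491.52 + 422.24 = 1469.66
ΣP(Q1 2018)Q(Q2 2018) = 4.58×109 + 3.57×128 + 4.72×91 = 499.22 + 456.96 + 429.52 = 1385.7
P = 1469.66 / 1385.7 × 100 = 106.0590
Fisher = √(L × P) = √(105.2514 × 106.0590) = 105.6545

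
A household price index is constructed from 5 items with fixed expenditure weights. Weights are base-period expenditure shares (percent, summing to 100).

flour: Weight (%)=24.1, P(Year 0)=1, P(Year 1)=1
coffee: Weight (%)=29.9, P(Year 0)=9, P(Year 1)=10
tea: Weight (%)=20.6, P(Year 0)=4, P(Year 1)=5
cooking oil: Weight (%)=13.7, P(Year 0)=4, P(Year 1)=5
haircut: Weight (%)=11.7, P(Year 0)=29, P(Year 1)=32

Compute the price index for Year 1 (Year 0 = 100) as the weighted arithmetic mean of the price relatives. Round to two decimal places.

113.11

flour: 24.1 × (1/1) = 24.1 × 1.000000 = 24.1000
coffee: 29.9 × (10/9) = 29.9 × 1.111111 = 33.2222
tea: 20.6 × (5/4) = 20.6 × 1.250000 = 25.7500
cooking oil: 13.7 × (5/4) = 13.7 × 1.250000 = 17.1250
haircut: 11.7 × (32/29) = 11.7 × 1.103448 = 12.9103
Index = Σ wᵢ·(p₁ᵢ/p₀ᵢ) = 24.1000 + 33.2222 + 25.7500 + 17.1250 + 12.9103 = 113.1076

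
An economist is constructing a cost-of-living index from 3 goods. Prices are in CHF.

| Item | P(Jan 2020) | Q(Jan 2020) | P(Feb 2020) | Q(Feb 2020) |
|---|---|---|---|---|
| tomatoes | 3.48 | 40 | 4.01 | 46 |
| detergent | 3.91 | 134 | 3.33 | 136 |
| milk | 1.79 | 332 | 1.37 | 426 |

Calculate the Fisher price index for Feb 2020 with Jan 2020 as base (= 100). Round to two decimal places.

84.18

Laspeyres component (base-period weights):
ΣP(Feb 2020)Q(Jan 2020) = 4.01×40 + 3.33×134 + 1.37×332 = 160.4 + 446.22 + 454.84 = 1061.46
ΣP(Jan 2020)Q(Jan 2020) = 3.48×40 + 3.91×134 + 1.79×332 = 139.2 + 523.94 + 594.28 = 1257.42
L = 1061.46 / 1257.42 × 100 = 84.4157
Paasche component (current-period weights):
ΣP(Feb 2020)Q(Feb 2020) = 4.01×46 + 3.33×136 + 1.37×426 = 184.46 + 452.88 + 583.62 = 1220.96
ΣP(Jan 2020)Q(Feb 2020) = 3.48×46 + 3.91×136 + 1.79×426 = 160.08 + 531.76 + 762.54 = 1454.38
P = 1220.96 / 1454.38 × 100 = 83.9505
Fisher = √(L × P) = √(84.4157 × 83.9505) = 84.1828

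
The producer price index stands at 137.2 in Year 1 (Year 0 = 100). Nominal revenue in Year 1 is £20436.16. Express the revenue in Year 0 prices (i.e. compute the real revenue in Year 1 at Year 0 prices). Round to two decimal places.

14895.16

Real = Nominal ÷ (Index/100) = 20436.16 ÷ (137.2/100)
     = 20436.16 ÷ 1.372 = 14895.1603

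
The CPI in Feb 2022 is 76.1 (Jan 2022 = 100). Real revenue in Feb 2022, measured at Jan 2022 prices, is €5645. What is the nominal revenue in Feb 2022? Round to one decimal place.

Nominal = Real × (Index/100) = 5645 × (76.1/100)
        = 5645 × 0.761 = 4295.8450

4295.8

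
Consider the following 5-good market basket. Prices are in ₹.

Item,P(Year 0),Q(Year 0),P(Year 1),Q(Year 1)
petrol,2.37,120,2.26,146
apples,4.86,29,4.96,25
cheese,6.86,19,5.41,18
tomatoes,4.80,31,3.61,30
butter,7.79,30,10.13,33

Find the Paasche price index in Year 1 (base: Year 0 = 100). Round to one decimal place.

Paasche price index uses current-period quantities as weights.
ΣP(Year 1)·Q(Year 1) = 2.26×146 + 4.96×25 + 5.41×18 + 3.61×30 + 10.13×33 = 329.96 + 124 + 97.38 + 108.3 + 334.29 = 993.93
ΣP(Year 0)·Q(Year 1) = 2.37×146 + 4.86×25 + 6.86×18 + 4.80×30 + 7.79×33 = 346.02 + 121.5 + 123.48 + 144 + 257.07 = 992.07
Index = 993.93 / 992.07 × 100 = 100.1875

100.2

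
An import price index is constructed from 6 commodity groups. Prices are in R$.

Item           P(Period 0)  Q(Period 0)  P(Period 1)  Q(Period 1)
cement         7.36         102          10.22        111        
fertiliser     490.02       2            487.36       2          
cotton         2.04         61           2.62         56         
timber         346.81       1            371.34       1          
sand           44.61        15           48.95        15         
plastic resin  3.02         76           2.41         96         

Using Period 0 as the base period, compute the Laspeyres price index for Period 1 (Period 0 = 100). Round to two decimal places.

Laspeyres price index uses base-period quantities as weights.
ΣP(Period 1)·Q(Period 0) = 10.22×102 + 487.36×2 + 2.62×61 + 371.34×1 + 48.95×15 + 2.41×76 = 1042.44 + 974.72 + 159.82 + 371.34 + 734.25 + 183.16 = 3465.73
ΣP(Period 0)·Q(Period 0) = 7.36×102 + 490.02×2 + 2.04×61 + 346.81×1 + 44.61×15 + 3.02×76 = 750.72 + 980.04 + 124.44 + 346.81 + 669.15 + 229.52 = 3100.68
Index = 3465.73 / 3100.68 × 100 = 111.7732

111.77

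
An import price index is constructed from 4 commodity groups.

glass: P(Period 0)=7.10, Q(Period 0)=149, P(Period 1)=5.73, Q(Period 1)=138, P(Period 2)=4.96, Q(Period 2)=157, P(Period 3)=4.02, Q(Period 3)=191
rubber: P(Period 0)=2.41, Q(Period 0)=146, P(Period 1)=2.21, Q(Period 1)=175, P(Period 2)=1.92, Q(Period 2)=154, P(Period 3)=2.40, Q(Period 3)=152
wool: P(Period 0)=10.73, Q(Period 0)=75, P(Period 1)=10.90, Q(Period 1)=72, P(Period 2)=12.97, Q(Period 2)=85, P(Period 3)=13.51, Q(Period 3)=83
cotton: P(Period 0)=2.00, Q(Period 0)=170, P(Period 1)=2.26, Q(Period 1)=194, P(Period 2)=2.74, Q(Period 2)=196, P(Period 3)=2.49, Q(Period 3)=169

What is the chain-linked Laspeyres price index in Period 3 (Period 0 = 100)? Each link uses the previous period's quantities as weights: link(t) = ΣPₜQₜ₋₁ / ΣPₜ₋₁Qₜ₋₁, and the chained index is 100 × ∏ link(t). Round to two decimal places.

93.67

Link Period 0→Period 1:
ΣP(Period 1)Q(Period 0) = 5.73×149 + 2.21×146 + 10.90×75 + 2.26×170 = 853.77 + 322.66 + 817.5 + 384.2 = 2378.13
ΣP(Period 0)Q(Period 0) = 7.10×149 + 2.41×146 + 10.73×75 + 2.00×170 = 1057.9 + 351.86 + 804.75 + 340 = 2554.51
link = 2378.13/2554.51 = 0.930953
Link Period 1→Period 2:
ΣP(Period 2)Q(Period 1) = 4.96×138 + 1.92×175 + 12.97×72 + 2.74×194 = 684.48 + 336 + 933.84 + 531.56 = 2485.88
ΣP(Period 1)Q(Period 1) = 5.73×138 + 2.21×175 + 10.90×72 + 2.26×194 = 790.74 + 386.75 + 784.8 + 438.44 = 2400.73
link = 2485.88/2400.73 = 1.035468
Link Period 2→Period 3:
ΣP(Period 3)Q(Period 2) = 4.02×157 + 2.40×154 + 13.51×85 + 2.49×196 = 631.14 + 369.6 + 1148.35 + 488.04 = 2637.13
ΣP(Period 2)Q(Period 2) = 4.96×157 + 1.92×154 + 12.97×85 + 2.74×196 = 778.72 + 295.68 + 1102.45 + 537.04 = 2713.89
link = 2637.13/2713.89 = 0.971716
Chained index = 100 × 0.930953 × 1.035468 × 0.971716 = 93.6708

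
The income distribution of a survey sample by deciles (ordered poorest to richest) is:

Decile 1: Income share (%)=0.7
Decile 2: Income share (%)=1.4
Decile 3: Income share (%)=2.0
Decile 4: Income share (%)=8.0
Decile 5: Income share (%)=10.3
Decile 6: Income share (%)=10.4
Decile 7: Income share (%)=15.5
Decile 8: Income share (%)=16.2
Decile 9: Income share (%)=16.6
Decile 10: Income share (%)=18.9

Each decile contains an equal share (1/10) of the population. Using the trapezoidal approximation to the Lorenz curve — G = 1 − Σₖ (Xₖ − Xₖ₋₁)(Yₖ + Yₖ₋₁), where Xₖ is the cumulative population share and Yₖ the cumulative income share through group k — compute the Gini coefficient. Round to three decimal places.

Cumulative income shares Yₖ: 0.0070, 0.0210, 0.0410, 0.1210, 0.2240, 0.3280, 0.4830, 0.6450, 0.8110, 1.0000
Σ (Xₖ−Xₖ₋₁)(Yₖ+Yₖ₋₁) = (1/10)(0.0070+0.0000) + (1/10)(0.0210+0.0070) + (1/10)(0.0410+0.0210) + (1/10)(0.1210+0.0410) + (1/10)(0.2240+0.1210) + (1/10)(0.3280+0.2240) + (1/10)(0.4830+0.3280) + (1/10)(0.6450+0.4830) + (1/10)(0.8110+0.6450) + (1/10)(1.0000+0.8110)
  = 0.0007 + 0.0028 + 0.0062 + 0.0162 + 0.0345 + 0.0552 + 0.0811 + 0.1128 + 0.1456 + 0.1811 = 0.6362
G = 1 − 0.6362 = 0.3638

0.364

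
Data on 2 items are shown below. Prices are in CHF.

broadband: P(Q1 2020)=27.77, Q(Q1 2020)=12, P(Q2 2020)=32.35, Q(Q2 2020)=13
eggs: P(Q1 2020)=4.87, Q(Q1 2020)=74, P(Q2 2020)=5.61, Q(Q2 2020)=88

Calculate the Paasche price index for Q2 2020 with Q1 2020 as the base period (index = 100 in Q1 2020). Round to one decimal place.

115.8

Paasche price index uses current-period quantities as weights.
ΣP(Q2 2020)·Q(Q2 2020) = 32.35×13 + 5.61×88 = 420.55 + 493.68 = 914.23
ΣP(Q1 2020)·Q(Q2 2020) = 27.77×13 + 4.87×88 = 361.01 + 428.56 = 789.57
Index = 914.23 / 789.57 × 100 = 115.7883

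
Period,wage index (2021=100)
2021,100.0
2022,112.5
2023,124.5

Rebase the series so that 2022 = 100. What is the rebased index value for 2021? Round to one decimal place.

Rebased(2021) = 100.0 / 112.5 × 100 = 88.8889

88.9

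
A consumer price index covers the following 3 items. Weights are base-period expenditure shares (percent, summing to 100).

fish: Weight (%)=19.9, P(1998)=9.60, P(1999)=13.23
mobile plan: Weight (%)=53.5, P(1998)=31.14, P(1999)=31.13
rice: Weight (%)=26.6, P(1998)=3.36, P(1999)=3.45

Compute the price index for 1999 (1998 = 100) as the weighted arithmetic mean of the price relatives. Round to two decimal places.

fish: 19.9 × (13.23/9.60) = 19.9 × 1.378125 = 27.4247
mobile plan: 53.5 × (31.13/31.14) = 53.5 × 0.999679 = 53.4828
rice: 26.6 × (3.45/3.36) = 26.6 × 1.026786 = 27.3125
Index = Σ wᵢ·(p₁ᵢ/p₀ᵢ) = 27.4247 + 53.4828 + 27.3125 = 108.2200

108.22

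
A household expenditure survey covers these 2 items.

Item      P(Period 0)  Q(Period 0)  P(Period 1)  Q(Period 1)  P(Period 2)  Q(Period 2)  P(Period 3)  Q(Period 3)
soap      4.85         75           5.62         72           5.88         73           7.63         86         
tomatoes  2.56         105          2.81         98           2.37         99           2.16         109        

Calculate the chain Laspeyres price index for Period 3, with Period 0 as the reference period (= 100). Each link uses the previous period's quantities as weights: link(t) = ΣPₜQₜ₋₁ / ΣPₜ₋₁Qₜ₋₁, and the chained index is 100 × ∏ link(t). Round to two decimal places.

Link Period 0→Period 1:
ΣP(Period 1)Q(Period 0) = 5.62×75 + 2.81×105 = 421.5 + 295.05 = 716.55
ΣP(Period 0)Q(Period 0) = 4.85×75 + 2.56×105 = 363.75 + 268.8 = 632.55
link = 716.55/632.55 = 1.132796
Link Period 1→Period 2:
ΣP(Period 2)Q(Period 1) = 5.88×72 + 2.37×98 = 423.36 + 232.26 = 655.62
ΣP(Period 1)Q(Period 1) = 5.62×72 + 2.81×98 = 404.64 + 275.38 = 680.02
link = 655.62/680.02 = 0.964119
Link Period 2→Period 3:
ΣP(Period 3)Q(Period 2) = 7.63×73 + 2.16×99 = 556.99 + 213.84 = 770.83
ΣP(Period 2)Q(Period 2) = 5.88×73 + 2.37×99 = 429.24 + 234.63 = 663.87
link = 770.83/663.87 = 1.161116
Chained index = 100 × 1.132796 × 0.964119 × 1.161116 = 126.8112

126.81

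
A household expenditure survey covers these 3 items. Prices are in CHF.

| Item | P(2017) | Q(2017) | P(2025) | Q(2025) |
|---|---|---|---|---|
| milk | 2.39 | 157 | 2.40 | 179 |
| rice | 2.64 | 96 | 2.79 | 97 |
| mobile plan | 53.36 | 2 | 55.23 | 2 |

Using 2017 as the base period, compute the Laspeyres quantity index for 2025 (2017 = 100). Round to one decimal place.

107.5

Laspeyres quantity index uses base-period prices as weights.
ΣP(2017)·Q(2025) = 2.39×179 + 2.64×97 + 53.36×2 = 427.81 + 256.08 + 106.72 = 790.61
ΣP(2017)·Q(2017) = 2.39×157 + 2.64×96 + 53.36×2 = 375.23 + 253.44 + 106.72 = 735.39
Index = 790.61 / 735.39 × 100 = 107.5089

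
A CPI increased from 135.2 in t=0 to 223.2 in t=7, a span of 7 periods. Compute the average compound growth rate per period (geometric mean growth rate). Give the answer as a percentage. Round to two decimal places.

7.42%

Growth factor = (223.2/135.2)^(1/7) = (1.650888)^(1/7) = 1.074243
Growth rate = 1.074243 − 1 = 0.074243 = 7.4243%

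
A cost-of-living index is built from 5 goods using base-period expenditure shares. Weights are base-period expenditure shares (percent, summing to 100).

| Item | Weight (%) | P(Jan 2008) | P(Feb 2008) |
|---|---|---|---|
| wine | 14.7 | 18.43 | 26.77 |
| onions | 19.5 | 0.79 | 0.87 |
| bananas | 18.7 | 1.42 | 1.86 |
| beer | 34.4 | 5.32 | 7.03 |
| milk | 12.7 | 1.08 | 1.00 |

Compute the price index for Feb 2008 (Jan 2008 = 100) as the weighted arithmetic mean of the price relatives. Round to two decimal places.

124.54

wine: 14.7 × (26.77/18.43) = 14.7 × 1.452523 = 21.3521
onions: 19.5 × (0.87/0.79) = 19.5 × 1.101266 = 21.4747
bananas: 18.7 × (1.86/1.42) = 18.7 × 1.309859 = 24.4944
beer: 34.4 × (7.03/5.32) = 34.4 × 1.321429 = 45.4571
milk: 12.7 × (1.00/1.08) = 12.7 × 0.925926 = 11.7593
Index = Σ wᵢ·(p₁ᵢ/p₀ᵢ) = 21.3521 + 21.4747 + 24.4944 + 45.4571 + 11.7593 = 124.5375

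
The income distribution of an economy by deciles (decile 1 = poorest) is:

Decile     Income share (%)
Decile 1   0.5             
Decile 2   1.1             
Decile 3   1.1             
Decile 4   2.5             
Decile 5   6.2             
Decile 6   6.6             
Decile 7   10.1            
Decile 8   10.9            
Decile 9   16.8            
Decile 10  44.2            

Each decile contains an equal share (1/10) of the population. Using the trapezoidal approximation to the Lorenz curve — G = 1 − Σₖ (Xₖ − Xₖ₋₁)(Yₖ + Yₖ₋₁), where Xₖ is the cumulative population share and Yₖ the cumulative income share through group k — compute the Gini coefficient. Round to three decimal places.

0.575

Cumulative income shares Yₖ: 0.0050, 0.0160, 0.0270, 0.0520, 0.1140, 0.1800, 0.2810, 0.3900, 0.5580, 1.0000
Σ (Xₖ−Xₖ₋₁)(Yₖ+Yₖ₋₁) = (1/10)(0.0050+0.0000) + (1/10)(0.0160+0.0050) + (1/10)(0.0270+0.0160) + (1/10)(0.0520+0.0270) + (1/10)(0.1140+0.0520) + (1/10)(0.1800+0.1140) + (1/10)(0.2810+0.1800) + (1/10)(0.3900+0.2810) + (1/10)(0.5580+0.3900) + (1/10)(1.0000+0.5580)
  = 0.0005 + 0.0021 + 0.0043 + 0.0079 + 0.0166 + 0.0294 + 0.0461 + 0.0671 + 0.0948 + 0.1558 = 0.4246
G = 1 − 0.4246 = 0.5754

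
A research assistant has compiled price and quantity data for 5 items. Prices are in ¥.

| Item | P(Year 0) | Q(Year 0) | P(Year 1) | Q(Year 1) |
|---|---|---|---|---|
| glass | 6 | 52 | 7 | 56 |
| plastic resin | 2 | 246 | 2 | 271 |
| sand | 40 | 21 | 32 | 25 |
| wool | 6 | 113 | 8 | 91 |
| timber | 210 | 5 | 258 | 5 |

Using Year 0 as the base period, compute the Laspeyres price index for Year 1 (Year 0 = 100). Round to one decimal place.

110.4

Laspeyres price index uses base-period quantities as weights.
ΣP(Year 1)·Q(Year 0) = 7×52 + 2×246 + 32×21 + 8×113 + 258×5 = 364 + 492 + 672 + 904 + 1290 = 3722
ΣP(Year 0)·Q(Year 0) = 6×52 + 2×246 + 40×21 + 6×113 + 210×5 = 312 + 492 + 840 + 678 + 1050 = 3372
Index = 3722 / 3372 × 100 = 110.3796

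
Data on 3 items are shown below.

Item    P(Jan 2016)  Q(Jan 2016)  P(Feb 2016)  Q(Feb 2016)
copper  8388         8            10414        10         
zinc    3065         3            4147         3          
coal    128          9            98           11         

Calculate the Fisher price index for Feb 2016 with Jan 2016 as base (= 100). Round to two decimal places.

124.65

Laspeyres component (base-period weights):
ΣP(Feb 2016)Q(Jan 2016) = 10414×8 + 4147×3 + 98×9 = 83312 + 12441 + 882 = 96635
ΣP(Jan 2016)Q(Jan 2016) = 8388×8 + 3065×3 + 128×9 = 67104 + 9195 + 1152 = 77451
L = 96635 / 77451 × 100 = 124.7692
Paasche component (current-period weights):
ΣP(Feb 2016)Q(Feb 2016) = 10414×10 + 4147×3 + 98×11 = 104140 + 12441 + 1078 = 117659
ΣP(Jan 2016)Q(Feb 2016) = 8388×10 + 3065×3 + 128×11 = 83880 + 9195 + 1408 = 94483
P = 117659 / 94483 × 100 = 124.5293
Fisher = √(L × P) = √(124.7692 × 124.5293) = 124.6492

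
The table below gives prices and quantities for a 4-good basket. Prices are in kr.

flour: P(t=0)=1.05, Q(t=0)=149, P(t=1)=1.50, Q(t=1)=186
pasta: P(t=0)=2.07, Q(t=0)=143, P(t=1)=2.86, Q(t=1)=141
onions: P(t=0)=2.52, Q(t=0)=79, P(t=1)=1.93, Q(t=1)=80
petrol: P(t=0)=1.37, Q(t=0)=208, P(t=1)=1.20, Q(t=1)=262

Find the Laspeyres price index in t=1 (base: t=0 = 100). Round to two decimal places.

Laspeyres price index uses base-period quantities as weights.
ΣP(t=1)·Q(t=0) = 1.50×149 + 2.86×143 + 1.93×79 + 1.20×208 = 223.5 + 408.98 + 152.47 + 249.6 = 1034.55
ΣP(t=0)·Q(t=0) = 1.05×149 + 2.07×143 + 2.52×79 + 1.37×208 = 156.45 + 296.01 + 199.08 + 284.96 = 936.5
Index = 1034.55 / 936.5 × 100 = 110.4698

110.47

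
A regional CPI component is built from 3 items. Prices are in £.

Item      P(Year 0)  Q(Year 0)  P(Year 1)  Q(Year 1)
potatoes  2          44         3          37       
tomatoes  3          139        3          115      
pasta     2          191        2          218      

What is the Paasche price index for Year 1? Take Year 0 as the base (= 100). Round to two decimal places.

104.33

Paasche price index uses current-period quantities as weights.
ΣP(Year 1)·Q(Year 1) = 3×37 + 3×115 + 2×218 = 111 + 345 + 436 = 892
ΣP(Year 0)·Q(Year 1) = 2×37 + 3×115 + 2×218 = 74 + 345 + 436 = 855
Index = 892 / 855 × 100 = 104.3275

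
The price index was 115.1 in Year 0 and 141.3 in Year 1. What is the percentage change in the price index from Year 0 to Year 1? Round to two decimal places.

22.76%

Change = (141.3 − 115.1) / 115.1 × 100
       = 26.2 / 115.1 × 100 = 22.7628%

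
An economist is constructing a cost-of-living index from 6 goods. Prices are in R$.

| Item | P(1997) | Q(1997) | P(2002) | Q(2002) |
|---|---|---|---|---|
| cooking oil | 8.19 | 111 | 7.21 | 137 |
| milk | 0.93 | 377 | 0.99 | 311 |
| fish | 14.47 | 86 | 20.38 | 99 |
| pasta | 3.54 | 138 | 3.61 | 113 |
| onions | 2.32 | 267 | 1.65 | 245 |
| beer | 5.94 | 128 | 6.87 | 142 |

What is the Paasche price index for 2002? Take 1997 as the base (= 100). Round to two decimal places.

109.56

Paasche price index uses current-period quantities as weights.
ΣP(2002)·Q(2002) = 7.21×137 + 0.99×311 + 20.38×99 + 3.61×113 + 1.65×245 + 6.87×142 = 987.77 + 307.89 + 2017.62 + 407.93 + 404.25 + 975.54 = 5101
ΣP(1997)·Q(2002) = 8.19×137 + 0.93×311 + 14.47×99 + 3.54×113 + 2.32×245 + 5.94×142 = 1122.03 + 289.23 + 1432.53 + 400.02 + 568.4 + 843.48 = 4655.69
Index = 5101 / 4655.69 × 100 = 109.5649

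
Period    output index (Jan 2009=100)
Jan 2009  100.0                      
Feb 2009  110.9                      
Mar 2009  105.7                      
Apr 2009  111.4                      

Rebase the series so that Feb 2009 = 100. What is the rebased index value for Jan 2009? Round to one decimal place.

90.2

Rebased(Jan 2009) = 100.0 / 110.9 × 100 = 90.1713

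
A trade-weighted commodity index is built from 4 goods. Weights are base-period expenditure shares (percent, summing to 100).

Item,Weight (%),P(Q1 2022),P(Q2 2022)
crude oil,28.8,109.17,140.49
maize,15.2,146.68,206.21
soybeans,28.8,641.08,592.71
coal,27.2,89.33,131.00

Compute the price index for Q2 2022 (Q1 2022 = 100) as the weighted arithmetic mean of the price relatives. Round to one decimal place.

124.9

crude oil: 28.8 × (140.49/109.17) = 28.8 × 1.286892 = 37.0625
maize: 15.2 × (206.21/146.68) = 15.2 × 1.405849 = 21.3689
soybeans: 28.8 × (592.71/641.08) = 28.8 × 0.924549 = 26.6270
coal: 27.2 × (131.00/89.33) = 27.2 × 1.466473 = 39.8881
Index = Σ wᵢ·(p₁ᵢ/p₀ᵢ) = 37.0625 + 21.3689 + 26.6270 + 39.8881 = 124.9465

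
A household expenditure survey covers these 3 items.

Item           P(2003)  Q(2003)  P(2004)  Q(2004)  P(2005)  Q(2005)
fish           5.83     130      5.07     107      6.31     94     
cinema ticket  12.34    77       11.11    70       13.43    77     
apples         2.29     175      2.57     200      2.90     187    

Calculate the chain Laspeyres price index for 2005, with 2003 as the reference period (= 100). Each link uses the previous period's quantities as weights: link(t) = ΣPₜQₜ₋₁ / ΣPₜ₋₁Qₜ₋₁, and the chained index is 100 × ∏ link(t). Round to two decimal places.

Link 2003→2004:
ΣP(2004)Q(2003) = 5.07×130 + 11.11×77 + 2.57×175 = 659.1 + 855.47 + 449.75 = 1964.32
ΣP(2003)Q(2003) = 5.83×130 + 12.34×77 + 2.29×175 = 757.9 + 950.18 + 400.75 = 2108.83
link = 1964.32/2108.83 = 0.931474
Link 2004→2005:
ΣP(2005)Q(2004) = 6.31×107 + 13.43×70 + 2.90×200 = 675.17 + 940.1 + 580 = 2195.27
ΣP(2004)Q(2004) = 5.07×107 + 11.11×70 + 2.57×200 = 542.49 + 777.7 + 514 = 1834.19
link = 2195.27/1834.19 = 1.196861
Chained index = 100 × 0.931474 × 1.196861 = 111.4844

111.48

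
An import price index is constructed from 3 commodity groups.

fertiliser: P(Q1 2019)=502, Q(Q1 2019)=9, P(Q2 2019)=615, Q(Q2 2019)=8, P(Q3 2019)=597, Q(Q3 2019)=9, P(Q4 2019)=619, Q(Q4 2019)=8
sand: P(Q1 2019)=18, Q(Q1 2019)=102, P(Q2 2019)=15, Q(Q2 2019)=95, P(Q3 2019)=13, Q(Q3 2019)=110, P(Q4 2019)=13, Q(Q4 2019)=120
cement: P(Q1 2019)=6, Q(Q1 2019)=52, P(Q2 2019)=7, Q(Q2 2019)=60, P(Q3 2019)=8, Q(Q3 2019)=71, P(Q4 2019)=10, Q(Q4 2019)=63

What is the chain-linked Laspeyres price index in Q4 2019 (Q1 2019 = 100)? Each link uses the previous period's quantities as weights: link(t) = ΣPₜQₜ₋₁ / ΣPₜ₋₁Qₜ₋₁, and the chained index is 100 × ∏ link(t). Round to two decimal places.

111.86

Link Q1 2019→Q2 2019:
ΣP(Q2 2019)Q(Q1 2019) = 615×9 + 15×102 + 7×52 = 5535 + 1530 + 364 = 7429
ΣP(Q1 2019)Q(Q1 2019) = 502×9 + 18×102 + 6×52 = 4518 + 1836 + 312 = 6666
link = 7429/6666 = 1.114461
Link Q2 2019→Q3 2019:
ΣP(Q3 2019)Q(Q2 2019) = 597×8 + 13×95 + 8×60 = 4776 + 1235 + 480 = 6491
ΣP(Q2 2019)Q(Q2 2019) = 615×8 + 15×95 + 7×60 = 4920 + 1425 + 420 = 6765
link = 6491/6765 = 0.959497
Link Q3 2019→Q4 2019:
ΣP(Q4 2019)Q(Q3 2019) = 619×9 + 13×110 + 10×71 = 5571 + 1430 + 710 = 7711
ΣP(Q3 2019)Q(Q3 2019) = 597×9 + 13×110 + 8×71 = 5373 + 1430 + 568 = 7371
link = 7711/7371 = 1.046127
Chained index = 100 × 1.114461 × 0.959497 × 1.046127 = 111.8647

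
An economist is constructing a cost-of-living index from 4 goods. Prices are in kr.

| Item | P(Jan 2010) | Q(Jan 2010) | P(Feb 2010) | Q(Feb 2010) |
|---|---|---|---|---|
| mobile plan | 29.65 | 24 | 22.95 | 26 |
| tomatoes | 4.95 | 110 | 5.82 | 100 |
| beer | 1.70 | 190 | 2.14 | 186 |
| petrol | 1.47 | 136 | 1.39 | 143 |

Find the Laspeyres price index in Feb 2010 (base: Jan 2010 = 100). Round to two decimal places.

Laspeyres price index uses base-period quantities as weights.
ΣP(Feb 2010)·Q(Jan 2010) = 22.95×24 + 5.82×110 + 2.14×190 + 1.39×136 = 550.8 + 640.2 + 406.6 + 189.04 = 1786.64
ΣP(Jan 2010)·Q(Jan 2010) = 29.65×24 + 4.95×110 + 1.70×190 + 1.47×136 = 711.6 + 544.5 + 323 + 199.92 = 1779.02
Index = 1786.64 / 1779.02 × 100 = 100.4283

100.43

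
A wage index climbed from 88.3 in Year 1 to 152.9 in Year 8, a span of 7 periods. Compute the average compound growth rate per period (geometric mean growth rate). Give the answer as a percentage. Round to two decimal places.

Growth factor = (152.9/88.3)^(1/7) = (1.731597)^(1/7) = 1.081593
Growth rate = 1.081593 − 1 = 0.081593 = 8.1593%

8.16%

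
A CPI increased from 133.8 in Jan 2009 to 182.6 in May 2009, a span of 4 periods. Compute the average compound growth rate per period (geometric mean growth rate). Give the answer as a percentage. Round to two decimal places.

8.08%

Growth factor = (182.6/133.8)^(1/4) = (1.364723)^(1/4) = 1.080839
Growth rate = 1.080839 − 1 = 0.080839 = 8.0839%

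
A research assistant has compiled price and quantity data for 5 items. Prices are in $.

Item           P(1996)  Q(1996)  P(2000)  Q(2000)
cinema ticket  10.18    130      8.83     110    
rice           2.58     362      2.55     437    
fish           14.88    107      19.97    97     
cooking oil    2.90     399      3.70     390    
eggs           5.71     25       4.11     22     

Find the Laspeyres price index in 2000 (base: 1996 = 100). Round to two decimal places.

Laspeyres price index uses base-period quantities as weights.
ΣP(2000)·Q(1996) = 8.83×130 + 2.55×362 + 19.97×107 + 3.70×399 + 4.11×25 = 1147.9 + 923.1 + 2136.79 + 1476.3 + 102.75 = 5786.84
ΣP(1996)·Q(1996) = 10.18×130 + 2.58×362 + 14.88×107 + 2.90×399 + 5.71×25 = 1323.4 + 933.96 + 1592.16 + 1157.1 + 142.75 = 5149.37
Index = 5786.84 / 5149.37 × 100 = 112.3796

112.38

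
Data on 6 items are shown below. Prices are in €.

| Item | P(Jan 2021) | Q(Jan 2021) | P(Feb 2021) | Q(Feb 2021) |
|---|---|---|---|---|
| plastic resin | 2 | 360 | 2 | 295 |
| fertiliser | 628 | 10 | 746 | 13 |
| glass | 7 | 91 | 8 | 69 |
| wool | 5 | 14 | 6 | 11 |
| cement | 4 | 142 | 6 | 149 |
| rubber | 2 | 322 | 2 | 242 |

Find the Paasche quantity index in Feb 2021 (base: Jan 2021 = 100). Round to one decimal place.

117.1

Paasche quantity index uses current-period prices as weights.
ΣP(Feb 2021)·Q(Feb 2021) = 2×295 + 746×13 + 8×69 + 6×11 + 6×149 + 2×242 = 590 + 9698 + 552 + 66 + 894 + 484 = 12284
ΣP(Feb 2021)·Q(Jan 2021) = 2×360 + 746×10 + 8×91 + 6×14 + 6×142 + 2×322 = 720 + 7460 + 728 + 84 + 852 + 644 = 10488
Index = 12284 / 10488 × 100 = 117.1243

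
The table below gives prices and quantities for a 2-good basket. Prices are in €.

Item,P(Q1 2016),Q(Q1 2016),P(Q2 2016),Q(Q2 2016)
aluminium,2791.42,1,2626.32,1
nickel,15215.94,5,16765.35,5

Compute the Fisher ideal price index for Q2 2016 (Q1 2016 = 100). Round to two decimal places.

109.61

Laspeyres component (base-period weights):
ΣP(Q2 2016)Q(Q1 2016) = 2626.32×1 + 16765.35×5 = 2626.32 + 83826.75 = 86453.07
ΣP(Q1 2016)Q(Q1 2016) = 2791.42×1 + 15215.94×5 = 2791.42 + 76079.7 = 78871.12
L = 86453.07 / 78871.12 × 100 = 109.6131
Paasche component (current-period weights):
ΣP(Q2 2016)Q(Q2 2016) = 2626.32×1 + 16765.35×5 = 2626.32 + 83826.75 = 86453.07
ΣP(Q1 2016)Q(Q2 2016) = 2791.42×1 + 15215.94×5 = 2791.42 + 76079.7 = 78871.12
P = 86453.07 / 78871.12 × 100 = 109.6131
Fisher = √(L × P) = √(109.6131 × 109.6131) = 109.6131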